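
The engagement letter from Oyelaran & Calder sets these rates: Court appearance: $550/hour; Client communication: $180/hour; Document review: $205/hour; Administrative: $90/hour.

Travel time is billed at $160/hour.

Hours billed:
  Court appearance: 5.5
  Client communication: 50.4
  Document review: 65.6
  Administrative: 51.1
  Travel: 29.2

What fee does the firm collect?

Court appearance: 5.5 × $550 = $3,025.00
Client communication: 50.4 × $180 = $9,072.00
Document review: 65.6 × $205 = $13,448.00
Administrative: 51.1 × $90 = $4,599.00
Subtotal: $3,025.00 + $9,072.00 + $13,448.00 + $4,599.00 = $30,144.00
Travel: 29.2 × $160 = $4,672.00
Total: $30,144.00 + $4,672.00 = $34,816.00

$34,816.00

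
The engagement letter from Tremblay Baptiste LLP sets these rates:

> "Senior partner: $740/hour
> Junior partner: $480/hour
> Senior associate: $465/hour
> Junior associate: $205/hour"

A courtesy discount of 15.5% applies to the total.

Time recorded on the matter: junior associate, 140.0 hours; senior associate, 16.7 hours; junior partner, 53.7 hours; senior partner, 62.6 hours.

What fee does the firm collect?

Senior partner: 62.6 × $740 = $46,324.00
Junior partner: 53.7 × $480 = $25,776.00
Senior associate: 16.7 × $465 = $7,765.50
Junior associate: 140.0 × $205 = $28,700.00
Subtotal: $108,565.50
Less 15.5% discount: −$16,827.65
Total: $108,565.50 − $16,827.65 = $91,737.85

$91,737.85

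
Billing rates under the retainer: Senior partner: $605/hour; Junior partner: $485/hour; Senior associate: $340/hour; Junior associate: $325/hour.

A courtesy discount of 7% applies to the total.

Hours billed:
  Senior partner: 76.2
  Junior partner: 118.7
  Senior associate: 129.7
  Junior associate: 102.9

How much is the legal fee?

$168,526.23

Senior partner: 76.2 × $605 = $46,101.00
Junior partner: 118.7 × $485 = $57,569.50
Senior associate: 129.7 × $340 = $44,098.00
Junior associate: 102.9 × $325 = $33,442.50
Subtotal: $181,211.00
Less 7% discount: −$12,684.77
Total: $181,211.00 − $12,684.77 = $168,526.23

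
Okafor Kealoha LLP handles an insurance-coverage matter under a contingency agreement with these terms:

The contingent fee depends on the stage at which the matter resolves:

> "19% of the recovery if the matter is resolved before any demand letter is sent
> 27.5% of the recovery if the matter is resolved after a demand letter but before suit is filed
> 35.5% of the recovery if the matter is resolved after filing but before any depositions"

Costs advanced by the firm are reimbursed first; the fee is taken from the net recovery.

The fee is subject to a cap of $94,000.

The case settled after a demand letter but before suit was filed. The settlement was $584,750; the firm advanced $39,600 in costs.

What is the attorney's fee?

Fee base (net of costs): $584,750 − $39,600 = $545,150
The matter settled after a demand letter but before suit was filed, so the 27.5% rate applies.
$545,150 × 27.5% = $149,916.25
$149,916.25 exceeds the $94,000 cap, so the fee is capped at $94,000.00.

$94,000.00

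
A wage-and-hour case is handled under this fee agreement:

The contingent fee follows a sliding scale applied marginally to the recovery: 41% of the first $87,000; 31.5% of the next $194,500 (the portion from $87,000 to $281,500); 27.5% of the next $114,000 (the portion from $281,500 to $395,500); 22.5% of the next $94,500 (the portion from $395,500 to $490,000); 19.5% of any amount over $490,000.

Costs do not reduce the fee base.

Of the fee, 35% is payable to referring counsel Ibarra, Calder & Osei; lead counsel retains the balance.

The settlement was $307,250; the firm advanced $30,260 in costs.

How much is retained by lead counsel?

$67,612.19

Fee base is the gross recovery, $307,250; costs are reimbursed separately.
First $87,000 at 41% = $35,670.00
Next $194,500 at 31.5% = $61,267.50
Remaining $25,750 at 27.5% = $7,081.25
Fee: $35,670.00 + $61,267.50 + $7,081.25 = $104,018.75
Referral share: 35% of $104,018.75 = $36,406.56; lead counsel retains $104,018.75 − $36,406.56 = $67,612.19.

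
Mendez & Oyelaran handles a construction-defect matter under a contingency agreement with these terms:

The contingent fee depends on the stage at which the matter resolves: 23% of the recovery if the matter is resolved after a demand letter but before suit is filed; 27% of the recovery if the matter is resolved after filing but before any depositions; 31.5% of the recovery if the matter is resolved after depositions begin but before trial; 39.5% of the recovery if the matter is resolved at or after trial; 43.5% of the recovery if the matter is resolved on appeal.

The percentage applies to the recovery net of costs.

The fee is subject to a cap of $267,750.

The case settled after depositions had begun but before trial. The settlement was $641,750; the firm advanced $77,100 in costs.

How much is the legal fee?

$177,864.75

Fee base (net of costs): $641,750 − $77,100 = $564,650
The matter settled after depositions had begun but before trial, so the 31.5% rate applies.
$564,650 × 31.5% = $177,864.75
$177,864.75 is under the $267,750 cap.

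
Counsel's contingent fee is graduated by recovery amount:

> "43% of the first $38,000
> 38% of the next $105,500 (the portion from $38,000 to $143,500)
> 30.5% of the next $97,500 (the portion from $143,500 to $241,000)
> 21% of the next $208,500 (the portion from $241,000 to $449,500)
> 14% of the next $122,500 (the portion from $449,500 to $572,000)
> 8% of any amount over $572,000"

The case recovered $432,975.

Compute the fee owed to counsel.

$126,482.25

First $38,000 at 43% = $16,340.00
Next $105,500 at 38% = $40,090.00
Next $97,500 at 30.5% = $29,737.50
Remaining $191,975 at 21% = $40,314.75
Fee: $16,340.00 + $40,090.00 + $29,737.50 + $40,314.75 = $126,482.25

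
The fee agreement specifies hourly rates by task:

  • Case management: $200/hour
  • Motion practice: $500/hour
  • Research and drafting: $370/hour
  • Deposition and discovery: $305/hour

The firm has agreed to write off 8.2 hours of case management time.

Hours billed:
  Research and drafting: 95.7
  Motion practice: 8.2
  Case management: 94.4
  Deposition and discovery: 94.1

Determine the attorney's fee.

Case management: 94.4 × $200 = $18,880.00
Motion practice: 8.2 × $500 = $4,100.00
Research and drafting: 95.7 × $370 = $35,409.00
Deposition and discovery: 94.1 × $305 = $28,700.50
Subtotal: $87,089.50
Write-off: 8.2 × $200 = $1,640.00
Total: $87,089.50 − $1,640.00 = $85,449.50

$85,449.50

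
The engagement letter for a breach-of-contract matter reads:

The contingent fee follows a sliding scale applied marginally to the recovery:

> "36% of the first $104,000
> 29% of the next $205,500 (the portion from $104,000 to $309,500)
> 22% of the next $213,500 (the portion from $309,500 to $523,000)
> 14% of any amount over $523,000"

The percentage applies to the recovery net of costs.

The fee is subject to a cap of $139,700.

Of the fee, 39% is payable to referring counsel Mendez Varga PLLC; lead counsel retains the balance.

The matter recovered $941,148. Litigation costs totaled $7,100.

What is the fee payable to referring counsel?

Fee base (net of costs): $941,148 − $7,100 = $934,048
First $104,000 at 36% = $37,440.00
Next $205,500 at 29% = $59,595.00
Next $213,500 at 22% = $46,970.00
Remaining $411,048 at 14% = $57,546.72
Fee: $37,440.00 + $59,595.00 + $46,970.00 + $57,546.72 = $201,551.72
$201,551.72 exceeds the $139,700 cap, so the fee is capped at $139,700.00.
Referral share: 39% of $139,700.00 = $54,483.00; lead counsel retains $139,700.00 − $54,483.00 = $85,217.00.

$54,483.00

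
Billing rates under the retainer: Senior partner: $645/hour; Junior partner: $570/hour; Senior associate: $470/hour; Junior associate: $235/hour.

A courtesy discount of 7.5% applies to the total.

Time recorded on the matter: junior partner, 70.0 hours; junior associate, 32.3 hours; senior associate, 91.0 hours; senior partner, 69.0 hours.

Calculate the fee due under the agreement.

Senior partner: 69.0 × $645 = $44,505.00
Junior partner: 70.0 × $570 = $39,900.00
Senior associate: 91.0 × $470 = $42,770.00
Junior associate: 32.3 × $235 = $7,590.50
Subtotal: $134,765.50
Less 7.5% discount: −$10,107.41
Total: $134,765.50 − $10,107.41 = $124,658.09

$124,658.09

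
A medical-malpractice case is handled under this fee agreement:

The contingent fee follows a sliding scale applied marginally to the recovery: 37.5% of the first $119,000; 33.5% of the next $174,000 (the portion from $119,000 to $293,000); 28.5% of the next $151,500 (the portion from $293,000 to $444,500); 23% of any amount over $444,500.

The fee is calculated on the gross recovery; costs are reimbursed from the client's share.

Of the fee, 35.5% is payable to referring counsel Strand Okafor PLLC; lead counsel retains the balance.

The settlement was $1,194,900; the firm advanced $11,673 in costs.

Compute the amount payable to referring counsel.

Fee base is the gross recovery, $1,194,900; costs are reimbursed separately.
First $119,000 at 37.5% = $44,625.00
Next $174,000 at 33.5% = $58,290.00
Next $151,500 at 28.5% = $43,177.50
Remaining $750,400 at 23% = $172,592.00
Fee: $44,625.00 + $58,290.00 + $43,177.50 + $172,592.00 = $318,684.50
Referral share: 35.5% of $318,684.50 = $113,133.00; lead counsel retains $318,684.50 − $113,133.00 = $205,551.50.

$113,133.00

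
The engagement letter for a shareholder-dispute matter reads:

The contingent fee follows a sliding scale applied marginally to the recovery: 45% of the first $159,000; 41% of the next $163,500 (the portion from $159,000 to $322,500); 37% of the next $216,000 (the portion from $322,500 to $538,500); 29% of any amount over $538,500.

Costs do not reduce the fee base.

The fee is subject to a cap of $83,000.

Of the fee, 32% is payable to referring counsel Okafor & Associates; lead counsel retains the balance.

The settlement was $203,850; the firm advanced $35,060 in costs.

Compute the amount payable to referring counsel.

$26,560.00

Fee base is the gross recovery, $203,850; costs are reimbursed separately.
First $159,000 at 45% = $71,550.00
Remaining $44,850 at 41% = $18,388.50
Fee: $71,550.00 + $18,388.50 = $89,938.50
$89,938.50 exceeds the $83,000 cap, so the fee is capped at $83,000.00.
Referral share: 32% of $83,000.00 = $26,560.00; lead counsel retains $83,000.00 − $26,560.00 = $56,440.00.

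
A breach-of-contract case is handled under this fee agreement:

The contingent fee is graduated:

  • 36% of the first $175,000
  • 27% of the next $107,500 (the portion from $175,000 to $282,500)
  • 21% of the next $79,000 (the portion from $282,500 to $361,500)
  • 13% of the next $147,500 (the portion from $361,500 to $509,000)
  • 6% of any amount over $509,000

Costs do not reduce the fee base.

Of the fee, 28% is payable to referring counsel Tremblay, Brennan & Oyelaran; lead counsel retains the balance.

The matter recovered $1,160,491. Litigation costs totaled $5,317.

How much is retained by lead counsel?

Fee base is the gross recovery, $1,160,491; costs are reimbursed separately.
First $175,000 at 36% = $63,000.00
Next $107,500 at 27% = $29,025.00
Next $79,000 at 21% = $16,590.00
Next $147,500 at 13% = $19,175.00
Remaining $651,491 at 6% = $39,089.46
Fee: $63,000.00 + $29,025.00 + $16,590.00 + $19,175.00 + $39,089.46 = $166,879.46
Referral share: 28% of $166,879.46 = $46,726.25; lead counsel retains $166,879.46 − $46,726.25 = $120,153.21.

$120,153.21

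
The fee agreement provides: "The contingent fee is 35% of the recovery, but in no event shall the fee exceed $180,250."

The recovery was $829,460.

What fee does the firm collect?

35% of $829,460 = $290,311.00
That exceeds the $180,250 cap, so the fee is capped at $180,250.

$180,250.00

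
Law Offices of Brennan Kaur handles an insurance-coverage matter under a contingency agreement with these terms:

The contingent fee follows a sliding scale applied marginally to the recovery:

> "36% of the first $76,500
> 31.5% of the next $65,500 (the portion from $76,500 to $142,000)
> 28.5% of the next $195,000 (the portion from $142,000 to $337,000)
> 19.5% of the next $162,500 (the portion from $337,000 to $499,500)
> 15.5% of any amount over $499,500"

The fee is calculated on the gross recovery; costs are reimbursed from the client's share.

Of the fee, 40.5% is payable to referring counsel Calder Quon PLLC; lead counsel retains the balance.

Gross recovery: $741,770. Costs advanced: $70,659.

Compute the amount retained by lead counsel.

$102,927.18

Fee base is the gross recovery, $741,770; costs are reimbursed separately.
First $76,500 at 36% = $27,540.00
Next $65,500 at 31.5% = $20,632.50
Next $195,000 at 28.5% = $55,575.00
Next $162,500 at 19.5% = $31,687.50
Remaining $242,270 at 15.5% = $37,551.85
Fee: $27,540.00 + $20,632.50 + $55,575.00 + $31,687.50 + $37,551.85 = $172,986.85
Referral share: 40.5% of $172,986.85 = $70,059.67; lead counsel retains $172,986.85 − $70,059.67 = $102,927.18.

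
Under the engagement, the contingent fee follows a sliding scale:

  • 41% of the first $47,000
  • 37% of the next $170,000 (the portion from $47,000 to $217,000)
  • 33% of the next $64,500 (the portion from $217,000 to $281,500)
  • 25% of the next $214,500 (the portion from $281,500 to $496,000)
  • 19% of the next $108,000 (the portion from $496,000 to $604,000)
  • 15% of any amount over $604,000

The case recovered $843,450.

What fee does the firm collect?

First $47,000 at 41% = $19,270.00
Next $170,000 at 37% = $62,900.00
Next $64,500 at 33% = $21,285.00
Next $214,500 at 25% = $53,625.00
Next $108,000 at 19% = $20,520.00
Remaining $239,450 at 15% = $35,917.50
Fee: $19,270.00 + $62,900.00 + $21,285.00 + $53,625.00 + $20,520.00 + $35,917.50 = $213,517.50

$213,517.50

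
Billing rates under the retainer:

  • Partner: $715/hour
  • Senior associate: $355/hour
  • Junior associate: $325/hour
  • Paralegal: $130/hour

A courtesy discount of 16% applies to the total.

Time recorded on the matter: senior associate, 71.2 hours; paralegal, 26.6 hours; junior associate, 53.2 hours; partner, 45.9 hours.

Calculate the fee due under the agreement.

$66,227.70

Partner: 45.9 × $715 = $32,818.50
Senior associate: 71.2 × $355 = $25,276.00
Junior associate: 53.2 × $325 = $17,290.00
Paralegal: 26.6 × $130 = $3,458.00
Subtotal: $78,842.50
Less 16% discount: −$12,614.80
Total: $78,842.50 − $12,614.80 = $66,227.70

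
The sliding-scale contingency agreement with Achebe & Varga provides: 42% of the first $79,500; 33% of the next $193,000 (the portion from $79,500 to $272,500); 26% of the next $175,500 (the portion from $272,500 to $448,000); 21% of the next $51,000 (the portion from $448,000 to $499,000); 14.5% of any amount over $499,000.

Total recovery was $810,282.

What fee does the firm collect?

First $79,500 at 42% = $33,390.00
Next $193,000 at 33% = $63,690.00
Next $175,500 at 26% = $45,630.00
Next $51,000 at 21% = $10,710.00
Remaining $311,282 at 14.5% = $45,135.89
Fee: $33,390.00 + $63,690.00 + $45,630.00 + $10,710.00 + $45,135.89 = $198,555.89

$198,555.89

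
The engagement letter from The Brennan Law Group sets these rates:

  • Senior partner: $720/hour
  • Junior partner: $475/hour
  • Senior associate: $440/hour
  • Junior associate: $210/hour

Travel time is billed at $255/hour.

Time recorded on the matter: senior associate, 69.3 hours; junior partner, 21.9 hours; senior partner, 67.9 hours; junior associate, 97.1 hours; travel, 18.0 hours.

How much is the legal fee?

$114,763.50

Senior partner: 67.9 × $720 = $48,888.00
Junior partner: 21.9 × $475 = $10,402.50
Senior associate: 69.3 × $440 = $30,492.00
Junior associate: 97.1 × $210 = $20,391.00
Subtotal: $48,888.00 + $10,402.50 + $30,492.00 + $20,391.00 = $110,173.50
Travel: 18.0 × $255 = $4,590.00
Total: $110,173.50 + $4,590.00 = $114,763.50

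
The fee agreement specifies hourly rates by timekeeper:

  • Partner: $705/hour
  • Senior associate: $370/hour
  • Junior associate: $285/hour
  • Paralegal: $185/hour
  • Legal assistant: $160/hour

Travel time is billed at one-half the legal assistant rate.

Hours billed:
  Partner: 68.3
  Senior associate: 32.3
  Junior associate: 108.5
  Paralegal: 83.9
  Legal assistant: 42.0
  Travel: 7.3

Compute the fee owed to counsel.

Partner: 68.3 × $705 = $48,151.50
Senior associate: 32.3 × $370 = $11,951.00
Junior associate: 108.5 × $285 = $30,922.50
Paralegal: 83.9 × $185 = $15,521.50
Legal assistant: 42.0 × $160 = $6,720.00
Subtotal: $48,151.50 + $11,951.00 + $30,922.50 + $15,521.50 + $6,720.00 = $113,266.50
Travel: 7.3 × ($160 ÷ 2) = 7.3 × $80.00 = $584.00
Total: $113,266.50 + $584.00 = $113,850.50

$113,850.50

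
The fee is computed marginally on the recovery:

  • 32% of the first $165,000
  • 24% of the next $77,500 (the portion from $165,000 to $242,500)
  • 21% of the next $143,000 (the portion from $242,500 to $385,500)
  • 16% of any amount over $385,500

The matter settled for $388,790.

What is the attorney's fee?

$101,956.40

First $165,000 at 32% = $52,800.00
Next $77,500 at 24% = $18,600.00
Next $143,000 at 21% = $30,030.00
Remaining $3,290 at 16% = $526.40
Fee: $52,800.00 + $18,600.00 + $30,030.00 + $526.40 = $101,956.40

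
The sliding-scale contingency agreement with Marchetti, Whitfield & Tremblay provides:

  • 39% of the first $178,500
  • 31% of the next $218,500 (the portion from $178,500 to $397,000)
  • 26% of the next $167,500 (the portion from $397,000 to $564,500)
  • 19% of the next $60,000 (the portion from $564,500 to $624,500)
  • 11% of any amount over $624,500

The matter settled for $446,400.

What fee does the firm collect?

First $178,500 at 39% = $69,615.00
Next $218,500 at 31% = $67,735.00
Remaining $49,400 at 26% = $12,844.00
Fee: $69,615.00 + $67,735.00 + $12,844.00 = $150,194.00

$150,194.00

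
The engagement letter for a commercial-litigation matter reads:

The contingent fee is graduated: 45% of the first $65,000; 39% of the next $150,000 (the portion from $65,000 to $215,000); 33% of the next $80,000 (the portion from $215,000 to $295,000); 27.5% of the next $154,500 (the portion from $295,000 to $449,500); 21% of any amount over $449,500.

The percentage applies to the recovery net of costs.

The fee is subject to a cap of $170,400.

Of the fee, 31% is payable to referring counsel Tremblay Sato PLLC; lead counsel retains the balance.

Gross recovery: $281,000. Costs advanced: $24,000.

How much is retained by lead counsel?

$70,110.90

Fee base (net of costs): $281,000 − $24,000 = $257,000
First $65,000 at 45% = $29,250.00
Next $150,000 at 39% = $58,500.00
Remaining $42,000 at 33% = $13,860.00
Fee: $29,250.00 + $58,500.00 + $13,860.00 = $101,610.00
$101,610.00 is under the $170,400 cap.
Referral share: 31% of $101,610.00 = $31,499.10; lead counsel retains $101,610.00 − $31,499.10 = $70,110.90.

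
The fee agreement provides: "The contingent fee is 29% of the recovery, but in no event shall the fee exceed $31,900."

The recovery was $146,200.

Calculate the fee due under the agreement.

$31,900.00

29% of $146,200 = $42,398.00
That exceeds the $31,900 cap, so the fee is capped at $31,900.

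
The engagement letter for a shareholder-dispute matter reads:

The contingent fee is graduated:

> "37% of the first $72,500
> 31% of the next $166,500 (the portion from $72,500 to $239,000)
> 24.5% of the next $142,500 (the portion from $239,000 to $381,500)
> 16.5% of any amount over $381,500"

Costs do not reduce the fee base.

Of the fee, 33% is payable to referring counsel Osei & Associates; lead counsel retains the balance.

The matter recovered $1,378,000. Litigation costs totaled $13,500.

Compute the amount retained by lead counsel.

$186,109.25

Fee base is the gross recovery, $1,378,000; costs are reimbursed separately.
First $72,500 at 37% = $26,825.00
Next $166,500 at 31% = $51,615.00
Next $142,500 at 24.5% = $34,912.50
Remaining $996,500 at 16.5% = $164,422.50
Fee: $26,825.00 + $51,615.00 + $34,912.50 + $164,422.50 = $277,775.00
Referral share: 33% of $277,775.00 = $91,665.75; lead counsel retains $277,775.00 − $91,665.75 = $186,109.25.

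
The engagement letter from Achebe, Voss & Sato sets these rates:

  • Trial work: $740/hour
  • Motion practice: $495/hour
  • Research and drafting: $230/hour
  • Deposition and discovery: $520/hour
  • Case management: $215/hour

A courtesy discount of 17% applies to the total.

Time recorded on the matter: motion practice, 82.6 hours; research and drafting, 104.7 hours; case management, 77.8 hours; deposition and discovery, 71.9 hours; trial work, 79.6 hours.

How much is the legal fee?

Trial work: 79.6 × $740 = $58,904.00
Motion practice: 82.6 × $495 = $40,887.00
Research and drafting: 104.7 × $230 = $24,081.00
Deposition and discovery: 71.9 × $520 = $37,388.00
Case management: 77.8 × $215 = $16,727.00
Subtotal: $177,987.00
Less 17% discount: −$30,257.79
Total: $177,987.00 − $30,257.79 = $147,729.21

$147,729.21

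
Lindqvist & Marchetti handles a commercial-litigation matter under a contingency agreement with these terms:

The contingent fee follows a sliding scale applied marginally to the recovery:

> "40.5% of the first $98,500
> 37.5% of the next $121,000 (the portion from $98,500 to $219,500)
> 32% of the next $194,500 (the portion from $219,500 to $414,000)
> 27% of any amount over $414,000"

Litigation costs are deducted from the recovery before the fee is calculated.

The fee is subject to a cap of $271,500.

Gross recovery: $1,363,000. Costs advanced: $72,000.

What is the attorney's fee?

$271,500.00

Fee base (net of costs): $1,363,000 − $72,000 = $1,291,000
First $98,500 at 40.5% = $39,892.50
Next $121,000 at 37.5% = $45,375.00
Next $194,500 at 32% = $62,240.00
Remaining $877,000 at 27% = $236,790.00
Fee: $39,892.50 + $45,375.00 + $62,240.00 + $236,790.00 = $384,297.50
$384,297.50 exceeds the $271,500 cap, so the fee is capped at $271,500.00.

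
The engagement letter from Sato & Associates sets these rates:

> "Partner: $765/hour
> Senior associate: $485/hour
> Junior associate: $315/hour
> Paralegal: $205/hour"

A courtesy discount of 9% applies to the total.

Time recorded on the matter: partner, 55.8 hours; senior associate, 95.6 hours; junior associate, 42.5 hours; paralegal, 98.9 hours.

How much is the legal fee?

Partner: 55.8 × $765 = $42,687.00
Senior associate: 95.6 × $485 = $46,366.00
Junior associate: 42.5 × $315 = $13,387.50
Paralegal: 98.9 × $205 = $20,274.50
Subtotal: $122,715.00
Less 9% discount: −$11,044.35
Total: $122,715.00 − $11,044.35 = $111,670.65

$111,670.65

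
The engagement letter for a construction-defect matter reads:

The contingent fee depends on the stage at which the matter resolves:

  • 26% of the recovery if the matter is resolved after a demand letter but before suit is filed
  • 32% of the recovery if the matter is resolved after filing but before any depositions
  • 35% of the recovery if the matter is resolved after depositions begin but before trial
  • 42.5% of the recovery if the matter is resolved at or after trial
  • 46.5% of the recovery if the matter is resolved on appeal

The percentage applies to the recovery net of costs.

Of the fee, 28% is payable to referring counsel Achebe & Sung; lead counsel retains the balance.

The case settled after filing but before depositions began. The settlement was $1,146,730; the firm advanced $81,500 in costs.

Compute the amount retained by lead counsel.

Fee base (net of costs): $1,146,730 − $81,500 = $1,065,230
The matter settled after filing but before depositions began, so the 32% rate applies.
$1,065,230 × 32% = $340,873.60
Referral share: 28% of $340,873.60 = $95,444.61; lead counsel retains $340,873.60 − $95,444.61 = $245,428.99.

$245,428.99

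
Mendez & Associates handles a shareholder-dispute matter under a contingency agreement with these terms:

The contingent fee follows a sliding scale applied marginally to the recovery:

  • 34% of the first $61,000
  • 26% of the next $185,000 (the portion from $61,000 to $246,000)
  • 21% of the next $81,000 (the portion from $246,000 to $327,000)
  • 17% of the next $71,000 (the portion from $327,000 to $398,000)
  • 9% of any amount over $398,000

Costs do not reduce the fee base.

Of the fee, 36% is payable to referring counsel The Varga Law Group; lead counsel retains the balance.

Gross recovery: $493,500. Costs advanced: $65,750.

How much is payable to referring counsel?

$38,345.40

Fee base is the gross recovery, $493,500; costs are reimbursed separately.
First $61,000 at 34% = $20,740.00
Next $185,000 at 26% = $48,100.00
Next $81,000 at 21% = $17,010.00
Next $71,000 at 17% = $12,070.00
Remaining $95,500 at 9% = $8,595.00
Fee: $20,740.00 + $48,100.00 + $17,010.00 + $12,070.00 + $8,595.00 = $106,515.00
Referral share: 36% of $106,515.00 = $38,345.40; lead counsel retains $106,515.00 − $38,345.40 = $68,169.60.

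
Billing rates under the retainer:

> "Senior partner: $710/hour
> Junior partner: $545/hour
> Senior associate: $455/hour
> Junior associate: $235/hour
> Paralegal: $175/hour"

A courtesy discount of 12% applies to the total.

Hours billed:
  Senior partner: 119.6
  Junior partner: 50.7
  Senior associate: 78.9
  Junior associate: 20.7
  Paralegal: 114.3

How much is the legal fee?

$152,516.32

Senior partner: 119.6 × $710 = $84,916.00
Junior partner: 50.7 × $545 = $27,631.50
Senior associate: 78.9 × $455 = $35,899.50
Junior associate: 20.7 × $235 = $4,864.50
Paralegal: 114.3 × $175 = $20,002.50
Subtotal: $173,314.00
Less 12% discount: −$20,797.68
Total: $173,314.00 − $20,797.68 = $152,516.32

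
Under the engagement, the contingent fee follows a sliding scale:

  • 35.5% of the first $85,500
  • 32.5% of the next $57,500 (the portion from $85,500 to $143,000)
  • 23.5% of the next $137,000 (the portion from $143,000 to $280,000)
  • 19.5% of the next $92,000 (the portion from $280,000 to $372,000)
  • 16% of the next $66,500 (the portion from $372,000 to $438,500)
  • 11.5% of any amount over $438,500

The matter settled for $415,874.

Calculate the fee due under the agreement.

$106,194.84

First $85,500 at 35.5% = $30,352.50
Next $57,500 at 32.5% = $18,687.50
Next $137,000 at 23.5% = $32,195.00
Next $92,000 at 19.5% = $17,940.00
Remaining $43,874 at 16% = $7,019.84
Fee: $30,352.50 + $18,687.50 + $32,195.00 + $17,940.00 + $7,019.84 = $106,194.84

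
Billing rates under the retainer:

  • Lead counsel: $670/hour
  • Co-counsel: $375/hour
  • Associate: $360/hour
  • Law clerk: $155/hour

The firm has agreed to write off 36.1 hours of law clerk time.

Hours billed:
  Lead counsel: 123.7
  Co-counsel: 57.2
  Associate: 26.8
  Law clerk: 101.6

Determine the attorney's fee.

Lead counsel: 123.7 × $670 = $82,879.00
Co-counsel: 57.2 × $375 = $21,450.00
Associate: 26.8 × $360 = $9,648.00
Law clerk: 101.6 × $155 = $15,748.00
Subtotal: $129,725.00
Write-off: 36.1 × $155 = $5,595.50
Total: $129,725.00 − $5,595.50 = $124,129.50

$124,129.50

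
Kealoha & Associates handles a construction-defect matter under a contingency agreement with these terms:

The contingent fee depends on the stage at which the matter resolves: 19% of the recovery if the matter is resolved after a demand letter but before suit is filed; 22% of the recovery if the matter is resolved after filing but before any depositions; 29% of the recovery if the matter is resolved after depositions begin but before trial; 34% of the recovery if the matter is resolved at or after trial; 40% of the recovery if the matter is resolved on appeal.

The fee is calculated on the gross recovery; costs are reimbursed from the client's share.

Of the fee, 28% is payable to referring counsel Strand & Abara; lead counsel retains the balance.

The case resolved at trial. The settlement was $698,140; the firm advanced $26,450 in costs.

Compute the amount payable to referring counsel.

Fee base is the gross recovery, $698,140; costs are reimbursed separately.
The matter resolved at trial, so the 34% rate applies.
$698,140 × 34% = $237,367.60
Referral share: 28% of $237,367.60 = $66,462.93; lead counsel retains $237,367.60 − $66,462.93 = $170,904.67.

$66,462.93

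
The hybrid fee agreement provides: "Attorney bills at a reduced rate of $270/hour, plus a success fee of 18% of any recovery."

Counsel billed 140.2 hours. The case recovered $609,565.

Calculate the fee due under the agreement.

Hourly: 140.2 × $270 = $37,854.00
Success fee: 18% of $609,565 = $109,721.70
Total: $37,854.00 + $109,721.70 = $147,575.70

$147,575.70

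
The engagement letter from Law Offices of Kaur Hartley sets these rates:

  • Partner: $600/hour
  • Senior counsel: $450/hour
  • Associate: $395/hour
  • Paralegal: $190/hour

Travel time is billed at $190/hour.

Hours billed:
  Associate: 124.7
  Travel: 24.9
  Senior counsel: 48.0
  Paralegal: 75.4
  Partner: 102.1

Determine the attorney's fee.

$151,173.50

Partner: 102.1 × $600 = $61,260.00
Senior counsel: 48.0 × $450 = $21,600.00
Associate: 124.7 × $395 = $49,256.50
Paralegal: 75.4 × $190 = $14,326.00
Subtotal: $61,260.00 + $21,600.00 + $49,256.50 + $14,326.00 = $146,442.50
Travel: 24.9 × $190 = $4,731.00
Total: $146,442.50 + $4,731.00 = $151,173.50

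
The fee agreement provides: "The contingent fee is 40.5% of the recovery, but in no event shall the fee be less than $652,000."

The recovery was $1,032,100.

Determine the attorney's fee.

$652,000.00

40.5% of $1,032,100 = $418,000.50
That is below the $652,000 minimum, so the minimum applies.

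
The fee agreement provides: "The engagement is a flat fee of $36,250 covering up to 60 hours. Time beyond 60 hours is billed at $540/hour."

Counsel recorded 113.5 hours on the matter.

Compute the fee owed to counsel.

Flat fee: $36,250.00
Excess hours: 113.5 − 60 = 53.5
Overrun: 53.5 × $540 = $28,890.00
Total: $36,250.00 + $28,890.00 = $65,140.00

$65,140.00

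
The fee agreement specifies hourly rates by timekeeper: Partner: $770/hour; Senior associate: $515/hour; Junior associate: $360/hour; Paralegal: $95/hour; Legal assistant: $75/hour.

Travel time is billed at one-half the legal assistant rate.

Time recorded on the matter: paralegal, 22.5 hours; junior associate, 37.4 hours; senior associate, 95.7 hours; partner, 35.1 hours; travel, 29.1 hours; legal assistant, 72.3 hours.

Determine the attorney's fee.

$98,427.75

Partner: 35.1 × $770 = $27,027.00
Senior associate: 95.7 × $515 = $49,285.50
Junior associate: 37.4 × $360 = $13,464.00
Paralegal: 22.5 × $95 = $2,137.50
Legal assistant: 72.3 × $75 = $5,422.50
Subtotal: $27,027.00 + $49,285.50 + $13,464.00 + $2,137.50 + $5,422.50 = $97,336.50
Travel: 29.1 × ($75 ÷ 2) = 29.1 × $37.50 = $1,091.25
Total: $97,336.50 + $1,091.25 = $98,427.75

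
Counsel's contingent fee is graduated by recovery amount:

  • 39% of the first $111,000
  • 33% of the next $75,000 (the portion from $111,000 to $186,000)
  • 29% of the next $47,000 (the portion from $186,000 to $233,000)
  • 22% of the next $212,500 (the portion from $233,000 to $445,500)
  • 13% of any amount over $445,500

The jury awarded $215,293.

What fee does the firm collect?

$76,534.97

First $111,000 at 39% = $43,290.00
Next $75,000 at 33% = $24,750.00
Remaining $29,293 at 29% = $8,494.97
Fee: $43,290.00 + $24,750.00 + $8,494.97 = $76,534.97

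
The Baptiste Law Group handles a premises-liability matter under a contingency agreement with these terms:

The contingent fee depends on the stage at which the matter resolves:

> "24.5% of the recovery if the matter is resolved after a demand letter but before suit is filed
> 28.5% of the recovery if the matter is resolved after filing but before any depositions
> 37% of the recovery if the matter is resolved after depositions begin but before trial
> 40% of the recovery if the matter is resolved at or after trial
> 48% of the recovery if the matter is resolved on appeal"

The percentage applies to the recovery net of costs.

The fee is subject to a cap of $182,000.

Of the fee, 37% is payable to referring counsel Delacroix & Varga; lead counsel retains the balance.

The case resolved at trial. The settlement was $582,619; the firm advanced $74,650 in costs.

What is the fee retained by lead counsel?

Fee base (net of costs): $582,619 − $74,650 = $507,969
The matter resolved at trial, so the 40% rate applies.
$507,969 × 40% = $203,187.60
$203,187.60 exceeds the $182,000 cap, so the fee is capped at $182,000.00.
Referral share: 37% of $182,000.00 = $67,340.00; lead counsel retains $182,000.00 − $67,340.00 = $114,660.00.

$114,660.00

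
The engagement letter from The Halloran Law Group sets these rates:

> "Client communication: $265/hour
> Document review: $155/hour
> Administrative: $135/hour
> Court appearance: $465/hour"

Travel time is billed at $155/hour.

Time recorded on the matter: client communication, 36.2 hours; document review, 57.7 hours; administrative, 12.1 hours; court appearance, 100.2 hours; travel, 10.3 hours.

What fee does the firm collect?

$68,359.50

Client communication: 36.2 × $265 = $9,593.00
Document review: 57.7 × $155 = $8,943.50
Administrative: 12.1 × $135 = $1,633.50
Court appearance: 100.2 × $465 = $46,593.00
Subtotal: $9,593.00 + $8,943.50 + $1,633.50 + $46,593.00 = $66,763.00
Travel: 10.3 × $155 = $1,596.50
Total: $66,763.00 + $1,596.50 = $68,359.50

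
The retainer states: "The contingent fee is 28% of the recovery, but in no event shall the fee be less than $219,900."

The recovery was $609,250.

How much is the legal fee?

$219,900.00

28% of $609,250 = $170,590.00
That is below the $219,900 minimum, so the minimum applies.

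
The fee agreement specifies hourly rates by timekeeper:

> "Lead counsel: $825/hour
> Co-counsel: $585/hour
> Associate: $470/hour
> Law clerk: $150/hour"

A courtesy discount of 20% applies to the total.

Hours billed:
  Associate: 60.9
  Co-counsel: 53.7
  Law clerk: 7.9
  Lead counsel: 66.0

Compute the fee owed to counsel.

$92,538.00

Lead counsel: 66.0 × $825 = $54,450.00
Co-counsel: 53.7 × $585 = $31,414.50
Associate: 60.9 × $470 = $28,623.00
Law clerk: 7.9 × $150 = $1,185.00
Subtotal: $115,672.50
Less 20% discount: −$23,134.50
Total: $115,672.50 − $23,134.50 = $92,538.00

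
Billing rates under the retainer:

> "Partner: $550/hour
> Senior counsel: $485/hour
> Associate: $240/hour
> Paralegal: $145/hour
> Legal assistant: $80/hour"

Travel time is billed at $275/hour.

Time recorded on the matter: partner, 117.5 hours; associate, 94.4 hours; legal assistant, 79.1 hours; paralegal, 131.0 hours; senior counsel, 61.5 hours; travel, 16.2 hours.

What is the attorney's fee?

Partner: 117.5 × $550 = $64,625.00
Senior counsel: 61.5 × $485 = $29,827.50
Associate: 94.4 × $240 = $22,656.00
Paralegal: 131.0 × $145 = $18,995.00
Legal assistant: 79.1 × $80 = $6,328.00
Subtotal: $64,625.00 + $29,827.50 + $22,656.00 + $18,995.00 + $6,328.00 = $142,431.50
Travel: 16.2 × $275 = $4,455.00
Total: $142,431.50 + $4,455.00 = $146,886.50

$146,886.50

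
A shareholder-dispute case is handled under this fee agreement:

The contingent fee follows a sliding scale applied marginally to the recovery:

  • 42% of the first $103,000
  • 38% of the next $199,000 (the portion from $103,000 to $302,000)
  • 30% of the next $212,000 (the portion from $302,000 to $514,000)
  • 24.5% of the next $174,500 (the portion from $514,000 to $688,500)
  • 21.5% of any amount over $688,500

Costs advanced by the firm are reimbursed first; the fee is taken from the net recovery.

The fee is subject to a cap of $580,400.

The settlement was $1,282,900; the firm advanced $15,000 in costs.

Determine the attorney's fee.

$349,803.50

Fee base (net of costs): $1,282,900 − $15,000 = $1,267,900
First $103,000 at 42% = $43,260.00
Next $199,000 at 38% = $75,620.00
Next $212,000 at 30% = $63,600.00
Next $174,500 at 24.5% = $42,752.50
Remaining $579,400 at 21.5% = $124,571.00
Fee: $43,260.00 + $75,620.00 + $63,600.00 + $42,752.50 + $124,571.00 = $349,803.50
$349,803.50 is under the $580,400 cap.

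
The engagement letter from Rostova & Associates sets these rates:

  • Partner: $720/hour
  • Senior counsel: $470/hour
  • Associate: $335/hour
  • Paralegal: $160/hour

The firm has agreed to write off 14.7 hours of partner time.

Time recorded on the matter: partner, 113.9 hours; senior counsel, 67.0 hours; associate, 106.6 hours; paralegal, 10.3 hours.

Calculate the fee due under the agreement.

$140,273.00

Partner: 113.9 × $720 = $82,008.00
Senior counsel: 67.0 × $470 = $31,490.00
Associate: 106.6 × $335 = $35,711.00
Paralegal: 10.3 × $160 = $1,648.00
Subtotal: $150,857.00
Write-off: 14.7 × $720 = $10,584.00
Total: $150,857.00 − $10,584.00 = $140,273.00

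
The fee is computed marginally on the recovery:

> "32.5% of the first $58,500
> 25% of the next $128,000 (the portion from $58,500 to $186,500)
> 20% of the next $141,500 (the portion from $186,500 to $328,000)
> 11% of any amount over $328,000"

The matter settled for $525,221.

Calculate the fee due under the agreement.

First $58,500 at 32.5% = $19,012.50
Next $128,000 at 25% = $32,000.00
Next $141,500 at 20% = $28,300.00
Remaining $197,221 at 11% = $21,694.31
Fee: $19,012.50 + $32,000.00 + $28,300.00 + $21,694.31 = $101,006.81

$101,006.81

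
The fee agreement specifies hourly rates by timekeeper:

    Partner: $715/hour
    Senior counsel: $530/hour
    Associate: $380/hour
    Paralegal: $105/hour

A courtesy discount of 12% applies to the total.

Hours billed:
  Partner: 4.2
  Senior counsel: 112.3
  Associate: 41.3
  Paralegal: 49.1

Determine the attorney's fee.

Partner: 4.2 × $715 = $3,003.00
Senior counsel: 112.3 × $530 = $59,519.00
Associate: 41.3 × $380 = $15,694.00
Paralegal: 49.1 × $105 = $5,155.50
Subtotal: $83,371.50
Less 12% discount: −$10,004.58
Total: $83,371.50 − $10,004.58 = $73,366.92

$73,366.92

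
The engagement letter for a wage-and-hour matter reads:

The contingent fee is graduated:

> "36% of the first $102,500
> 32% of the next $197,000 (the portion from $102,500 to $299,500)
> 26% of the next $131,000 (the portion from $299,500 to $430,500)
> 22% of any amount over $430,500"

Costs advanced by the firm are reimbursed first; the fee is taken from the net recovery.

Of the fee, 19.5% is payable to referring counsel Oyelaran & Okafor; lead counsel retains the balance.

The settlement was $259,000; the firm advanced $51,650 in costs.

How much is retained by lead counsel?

Fee base (net of costs): $259,000 − $51,650 = $207,350
First $102,500 at 36% = $36,900.00
Remaining $104,850 at 32% = $33,552.00
Fee: $36,900.00 + $33,552.00 = $70,452.00
Referral share: 19.5% of $70,452.00 = $13,738.14; lead counsel retains $70,452.00 − $13,738.14 = $56,713.86.

$56,713.86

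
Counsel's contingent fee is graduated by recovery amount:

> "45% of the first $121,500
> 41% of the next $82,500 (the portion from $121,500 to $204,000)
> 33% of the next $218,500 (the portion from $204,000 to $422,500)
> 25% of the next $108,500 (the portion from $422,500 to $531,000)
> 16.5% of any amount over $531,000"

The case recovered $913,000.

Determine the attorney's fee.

First $121,500 at 45% = $54,675.00
Next $82,500 at 41% = $33,825.00
Next $218,500 at 33% = $72,105.00
Next $108,500 at 25% = $27,125.00
Remaining $382,000 at 16.5% = $63,030.00
Fee: $54,675.00 + $33,825.00 + $72,105.00 + $27,125.00 + $63,030.00 = $250,760.00

$250,760.00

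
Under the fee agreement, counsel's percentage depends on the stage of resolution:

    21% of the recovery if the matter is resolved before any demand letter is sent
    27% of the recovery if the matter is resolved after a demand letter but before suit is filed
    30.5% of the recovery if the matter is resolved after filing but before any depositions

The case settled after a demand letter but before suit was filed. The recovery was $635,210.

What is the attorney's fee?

$171,506.70

The matter settled after a demand letter but before suit was filed, so the 27% rate applies.
$635,210 × 27% = $171,506.70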